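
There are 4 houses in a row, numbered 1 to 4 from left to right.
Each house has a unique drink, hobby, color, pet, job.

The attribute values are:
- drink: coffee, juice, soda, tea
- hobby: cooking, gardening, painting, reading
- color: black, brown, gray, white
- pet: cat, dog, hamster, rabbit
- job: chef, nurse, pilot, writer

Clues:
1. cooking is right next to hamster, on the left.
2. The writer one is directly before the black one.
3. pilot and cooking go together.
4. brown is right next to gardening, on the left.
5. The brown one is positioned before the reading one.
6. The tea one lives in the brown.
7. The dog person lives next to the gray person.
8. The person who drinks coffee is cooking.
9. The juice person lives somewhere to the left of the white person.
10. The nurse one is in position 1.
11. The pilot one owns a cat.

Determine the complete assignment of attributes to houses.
Solution:

House | Drink | Hobby | Color | Pet | Job
-----------------------------------------
  1   | tea | painting | brown | dog | nurse
  2   | juice | gardening | gray | rabbit | writer
  3   | coffee | cooking | black | cat | pilot
  4   | soda | reading | white | hamster | chef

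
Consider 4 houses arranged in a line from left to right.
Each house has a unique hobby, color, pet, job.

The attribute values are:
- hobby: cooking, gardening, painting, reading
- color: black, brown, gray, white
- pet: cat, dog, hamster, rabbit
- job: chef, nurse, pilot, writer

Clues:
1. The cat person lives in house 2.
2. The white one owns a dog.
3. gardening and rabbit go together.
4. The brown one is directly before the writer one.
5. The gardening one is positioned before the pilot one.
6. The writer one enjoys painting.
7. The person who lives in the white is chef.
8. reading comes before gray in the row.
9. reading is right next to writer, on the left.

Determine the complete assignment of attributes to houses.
Solution:

House | Hobby | Color | Pet | Job
---------------------------------
  1   | gardening | black | rabbit | nurse
  2   | reading | brown | cat | pilot
  3   | painting | gray | hamster | writer
  4   | cooking | white | dog | chef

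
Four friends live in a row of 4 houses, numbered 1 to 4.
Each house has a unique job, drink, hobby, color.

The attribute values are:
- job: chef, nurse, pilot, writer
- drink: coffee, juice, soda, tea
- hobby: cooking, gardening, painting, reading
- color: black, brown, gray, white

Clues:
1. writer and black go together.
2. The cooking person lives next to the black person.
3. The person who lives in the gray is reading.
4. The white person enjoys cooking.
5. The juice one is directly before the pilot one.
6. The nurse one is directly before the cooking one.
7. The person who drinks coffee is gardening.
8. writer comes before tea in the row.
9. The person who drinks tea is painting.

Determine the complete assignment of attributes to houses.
Solution:

House | Job | Drink | Hobby | Color
-----------------------------------
  1   | nurse | juice | reading | gray
  2   | pilot | soda | cooking | white
  3   | writer | coffee | gardening | black
  4   | chef | tea | painting | brown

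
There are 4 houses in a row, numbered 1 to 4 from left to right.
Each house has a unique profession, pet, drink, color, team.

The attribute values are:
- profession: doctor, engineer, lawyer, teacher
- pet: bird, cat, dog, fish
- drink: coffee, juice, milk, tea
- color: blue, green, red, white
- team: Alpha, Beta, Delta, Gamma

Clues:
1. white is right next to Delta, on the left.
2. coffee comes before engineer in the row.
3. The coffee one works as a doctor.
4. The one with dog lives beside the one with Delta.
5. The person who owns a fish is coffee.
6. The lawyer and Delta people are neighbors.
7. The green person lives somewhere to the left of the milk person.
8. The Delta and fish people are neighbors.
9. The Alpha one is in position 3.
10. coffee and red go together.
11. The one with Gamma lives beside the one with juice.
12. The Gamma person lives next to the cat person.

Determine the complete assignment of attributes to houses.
Solution:

House | Profession | Pet | Drink | Color | Team
-----------------------------------------------
  1   | lawyer | dog | tea | white | Gamma
  2   | teacher | cat | juice | green | Delta
  3   | doctor | fish | coffee | red | Alpha
  4   | engineer | bird | milk | blue | Beta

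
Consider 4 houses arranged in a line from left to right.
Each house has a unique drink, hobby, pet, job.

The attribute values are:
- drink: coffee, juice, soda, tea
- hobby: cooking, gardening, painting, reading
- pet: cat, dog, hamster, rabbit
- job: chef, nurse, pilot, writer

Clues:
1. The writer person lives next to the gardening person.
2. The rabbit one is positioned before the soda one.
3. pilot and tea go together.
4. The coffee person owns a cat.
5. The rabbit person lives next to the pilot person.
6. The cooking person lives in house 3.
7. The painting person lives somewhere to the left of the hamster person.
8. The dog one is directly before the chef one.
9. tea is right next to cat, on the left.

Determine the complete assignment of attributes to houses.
Solution:

House | Drink | Hobby | Pet | Job
---------------------------------
  1   | juice | painting | rabbit | writer
  2   | tea | gardening | dog | pilot
  3   | coffee | cooking | cat | chef
  4   | soda | reading | hamster | nurse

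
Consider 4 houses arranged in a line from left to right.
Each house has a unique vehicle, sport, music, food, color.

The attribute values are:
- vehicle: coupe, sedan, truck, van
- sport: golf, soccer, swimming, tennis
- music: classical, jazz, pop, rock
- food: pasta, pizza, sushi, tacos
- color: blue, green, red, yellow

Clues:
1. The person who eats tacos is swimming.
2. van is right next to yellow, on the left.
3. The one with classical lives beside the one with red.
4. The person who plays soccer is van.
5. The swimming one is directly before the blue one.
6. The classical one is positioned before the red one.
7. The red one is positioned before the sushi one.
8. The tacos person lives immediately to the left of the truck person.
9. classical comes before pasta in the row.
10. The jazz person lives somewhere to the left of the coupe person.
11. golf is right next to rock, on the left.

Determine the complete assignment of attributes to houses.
Solution:

House | Vehicle | Sport | Music | Food | Color
----------------------------------------------
  1   | sedan | swimming | jazz | tacos | green
  2   | truck | golf | classical | pizza | blue
  3   | van | soccer | rock | pasta | red
  4   | coupe | tennis | pop | sushi | yellow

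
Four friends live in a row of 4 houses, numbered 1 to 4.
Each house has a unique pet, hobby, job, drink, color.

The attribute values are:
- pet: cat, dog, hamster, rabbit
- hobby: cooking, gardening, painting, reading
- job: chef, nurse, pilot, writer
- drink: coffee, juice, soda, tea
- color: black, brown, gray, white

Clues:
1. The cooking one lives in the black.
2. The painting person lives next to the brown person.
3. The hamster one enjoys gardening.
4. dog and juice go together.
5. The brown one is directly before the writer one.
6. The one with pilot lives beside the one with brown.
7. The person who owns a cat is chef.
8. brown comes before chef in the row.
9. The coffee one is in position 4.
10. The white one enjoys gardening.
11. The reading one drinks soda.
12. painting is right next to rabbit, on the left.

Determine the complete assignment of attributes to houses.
Solution:

House | Pet | Hobby | Job | Drink | Color
-----------------------------------------
  1   | dog | painting | pilot | juice | gray
  2   | rabbit | reading | nurse | soda | brown
  3   | hamster | gardening | writer | tea | white
  4   | cat | cooking | chef | coffee | black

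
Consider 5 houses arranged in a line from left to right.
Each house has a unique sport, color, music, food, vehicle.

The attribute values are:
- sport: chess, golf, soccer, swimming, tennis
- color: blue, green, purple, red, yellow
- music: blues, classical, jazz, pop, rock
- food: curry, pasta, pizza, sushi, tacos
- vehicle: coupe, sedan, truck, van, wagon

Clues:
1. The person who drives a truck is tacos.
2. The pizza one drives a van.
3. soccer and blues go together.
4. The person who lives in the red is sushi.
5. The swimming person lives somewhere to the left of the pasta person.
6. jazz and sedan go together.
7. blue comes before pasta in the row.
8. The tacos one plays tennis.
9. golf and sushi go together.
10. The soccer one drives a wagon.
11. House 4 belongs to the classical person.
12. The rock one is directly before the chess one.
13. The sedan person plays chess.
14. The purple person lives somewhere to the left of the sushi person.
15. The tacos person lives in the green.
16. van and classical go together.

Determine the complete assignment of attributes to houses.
Solution:

House | Sport | Color | Music | Food | Vehicle
----------------------------------------------
  1   | tennis | green | rock | tacos | truck
  2   | chess | purple | jazz | curry | sedan
  3   | golf | red | pop | sushi | coupe
  4   | swimming | blue | classical | pizza | van
  5   | soccer | yellow | blues | pasta | wagon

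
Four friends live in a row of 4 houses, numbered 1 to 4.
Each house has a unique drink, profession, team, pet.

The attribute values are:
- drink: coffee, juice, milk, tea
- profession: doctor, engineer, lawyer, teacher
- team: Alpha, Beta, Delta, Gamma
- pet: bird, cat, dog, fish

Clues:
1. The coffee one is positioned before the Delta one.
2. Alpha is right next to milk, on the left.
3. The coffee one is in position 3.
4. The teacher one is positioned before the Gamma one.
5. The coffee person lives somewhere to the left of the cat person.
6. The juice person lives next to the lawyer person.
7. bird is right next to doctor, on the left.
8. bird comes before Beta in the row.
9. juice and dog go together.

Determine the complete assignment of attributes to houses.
Solution:

House | Drink | Profession | Team | Pet
---------------------------------------
  1   | juice | teacher | Alpha | dog
  2   | milk | lawyer | Gamma | bird
  3   | coffee | doctor | Beta | fish
  4   | tea | engineer | Delta | cat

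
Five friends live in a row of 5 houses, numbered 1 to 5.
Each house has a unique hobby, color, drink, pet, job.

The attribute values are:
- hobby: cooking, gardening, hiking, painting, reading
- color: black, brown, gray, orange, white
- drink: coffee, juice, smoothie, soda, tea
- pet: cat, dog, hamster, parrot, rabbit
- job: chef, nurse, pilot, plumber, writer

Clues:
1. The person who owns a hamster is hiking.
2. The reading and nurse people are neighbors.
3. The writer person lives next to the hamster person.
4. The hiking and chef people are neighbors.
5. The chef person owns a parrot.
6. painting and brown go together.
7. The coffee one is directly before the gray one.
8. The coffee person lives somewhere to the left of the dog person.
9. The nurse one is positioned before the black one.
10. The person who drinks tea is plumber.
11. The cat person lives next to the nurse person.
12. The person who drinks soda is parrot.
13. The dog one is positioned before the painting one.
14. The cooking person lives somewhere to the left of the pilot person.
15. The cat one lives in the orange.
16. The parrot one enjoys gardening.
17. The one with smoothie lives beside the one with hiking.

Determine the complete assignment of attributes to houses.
Solution:

House | Hobby | Color | Drink | Pet | Job
-----------------------------------------
  1   | reading | orange | smoothie | cat | writer
  2   | hiking | white | coffee | hamster | nurse
  3   | gardening | gray | soda | parrot | chef
  4   | cooking | black | tea | dog | plumber
  5   | painting | brown | juice | rabbit | pilot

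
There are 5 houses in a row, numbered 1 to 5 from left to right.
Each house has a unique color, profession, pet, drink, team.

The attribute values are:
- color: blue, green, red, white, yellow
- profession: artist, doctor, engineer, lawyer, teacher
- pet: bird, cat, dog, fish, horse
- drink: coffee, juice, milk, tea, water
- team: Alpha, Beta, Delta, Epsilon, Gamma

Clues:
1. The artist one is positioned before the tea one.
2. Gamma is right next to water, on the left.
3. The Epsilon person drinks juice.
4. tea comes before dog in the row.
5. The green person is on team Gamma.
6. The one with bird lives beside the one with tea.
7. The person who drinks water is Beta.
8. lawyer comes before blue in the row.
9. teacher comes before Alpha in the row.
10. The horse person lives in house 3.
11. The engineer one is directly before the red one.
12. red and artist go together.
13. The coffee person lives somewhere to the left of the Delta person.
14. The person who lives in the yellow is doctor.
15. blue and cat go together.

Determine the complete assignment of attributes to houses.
Solution:

House | Color | Profession | Pet | Drink | Team
-----------------------------------------------
  1   | green | engineer | fish | coffee | Gamma
  2   | red | artist | bird | water | Beta
  3   | white | lawyer | horse | tea | Delta
  4   | blue | teacher | cat | juice | Epsilon
  5   | yellow | doctor | dog | milk | Alpha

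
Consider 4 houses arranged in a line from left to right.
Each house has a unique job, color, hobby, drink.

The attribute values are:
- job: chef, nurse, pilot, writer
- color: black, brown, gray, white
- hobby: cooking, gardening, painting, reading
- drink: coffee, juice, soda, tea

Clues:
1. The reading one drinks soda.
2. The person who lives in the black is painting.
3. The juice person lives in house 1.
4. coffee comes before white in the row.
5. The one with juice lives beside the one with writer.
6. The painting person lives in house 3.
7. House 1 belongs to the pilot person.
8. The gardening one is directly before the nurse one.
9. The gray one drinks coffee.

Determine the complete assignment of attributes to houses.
Solution:

House | Job | Color | Hobby | Drink
-----------------------------------
  1   | pilot | brown | cooking | juice
  2   | writer | gray | gardening | coffee
  3   | nurse | black | painting | tea
  4   | chef | white | reading | soda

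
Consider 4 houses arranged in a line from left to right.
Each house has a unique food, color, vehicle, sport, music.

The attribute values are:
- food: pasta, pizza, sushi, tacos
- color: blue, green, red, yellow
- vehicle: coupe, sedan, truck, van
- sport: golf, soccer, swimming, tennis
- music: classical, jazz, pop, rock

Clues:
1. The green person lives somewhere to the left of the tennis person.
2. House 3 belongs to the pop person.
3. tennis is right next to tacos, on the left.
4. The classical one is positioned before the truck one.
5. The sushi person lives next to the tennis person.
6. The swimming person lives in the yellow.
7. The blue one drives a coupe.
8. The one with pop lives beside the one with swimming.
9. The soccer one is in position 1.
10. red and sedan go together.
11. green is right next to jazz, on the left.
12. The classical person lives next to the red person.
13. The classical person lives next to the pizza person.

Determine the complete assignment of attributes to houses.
Solution:

House | Food | Color | Vehicle | Sport | Music
----------------------------------------------
  1   | sushi | green | van | soccer | classical
  2   | pizza | red | sedan | tennis | jazz
  3   | tacos | blue | coupe | golf | pop
  4   | pasta | yellow | truck | swimming | rock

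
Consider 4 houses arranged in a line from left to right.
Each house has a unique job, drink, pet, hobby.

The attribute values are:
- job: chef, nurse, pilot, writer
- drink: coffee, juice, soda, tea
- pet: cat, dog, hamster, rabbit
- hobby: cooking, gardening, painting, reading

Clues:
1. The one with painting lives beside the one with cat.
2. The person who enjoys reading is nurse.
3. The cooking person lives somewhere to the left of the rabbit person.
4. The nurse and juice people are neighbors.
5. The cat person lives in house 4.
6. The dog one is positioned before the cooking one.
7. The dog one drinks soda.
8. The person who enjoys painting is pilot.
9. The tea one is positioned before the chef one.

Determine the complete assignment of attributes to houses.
Solution:

House | Job | Drink | Pet | Hobby
---------------------------------
  1   | nurse | soda | dog | reading
  2   | writer | juice | hamster | cooking
  3   | pilot | tea | rabbit | painting
  4   | chef | coffee | cat | gardening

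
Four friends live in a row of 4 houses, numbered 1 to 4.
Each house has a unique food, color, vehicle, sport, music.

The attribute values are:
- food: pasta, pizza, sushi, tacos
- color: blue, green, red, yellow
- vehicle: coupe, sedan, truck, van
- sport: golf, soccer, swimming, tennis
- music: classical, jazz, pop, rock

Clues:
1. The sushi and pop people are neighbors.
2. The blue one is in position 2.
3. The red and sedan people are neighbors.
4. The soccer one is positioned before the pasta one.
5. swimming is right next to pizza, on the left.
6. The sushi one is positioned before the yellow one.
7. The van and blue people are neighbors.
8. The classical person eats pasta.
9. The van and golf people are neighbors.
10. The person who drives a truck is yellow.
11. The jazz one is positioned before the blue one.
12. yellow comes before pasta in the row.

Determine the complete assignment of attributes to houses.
Solution:

House | Food | Color | Vehicle | Sport | Music
----------------------------------------------
  1   | sushi | red | van | swimming | jazz
  2   | pizza | blue | sedan | golf | pop
  3   | tacos | yellow | truck | soccer | rock
  4   | pasta | green | coupe | tennis | classical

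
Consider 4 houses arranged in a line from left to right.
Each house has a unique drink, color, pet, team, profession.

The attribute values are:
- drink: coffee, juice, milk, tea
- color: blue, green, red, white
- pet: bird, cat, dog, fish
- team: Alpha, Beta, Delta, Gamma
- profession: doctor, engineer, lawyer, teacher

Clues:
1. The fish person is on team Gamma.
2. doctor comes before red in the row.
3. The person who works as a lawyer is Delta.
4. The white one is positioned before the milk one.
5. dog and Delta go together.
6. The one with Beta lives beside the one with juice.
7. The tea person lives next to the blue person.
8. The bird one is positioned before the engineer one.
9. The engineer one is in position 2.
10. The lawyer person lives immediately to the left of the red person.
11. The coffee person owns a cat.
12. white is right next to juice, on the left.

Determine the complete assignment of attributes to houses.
Solution:

House | Drink | Color | Pet | Team | Profession
-----------------------------------------------
  1   | tea | white | bird | Beta | doctor
  2   | juice | blue | fish | Gamma | engineer
  3   | milk | green | dog | Delta | lawyer
  4   | coffee | red | cat | Alpha | teacher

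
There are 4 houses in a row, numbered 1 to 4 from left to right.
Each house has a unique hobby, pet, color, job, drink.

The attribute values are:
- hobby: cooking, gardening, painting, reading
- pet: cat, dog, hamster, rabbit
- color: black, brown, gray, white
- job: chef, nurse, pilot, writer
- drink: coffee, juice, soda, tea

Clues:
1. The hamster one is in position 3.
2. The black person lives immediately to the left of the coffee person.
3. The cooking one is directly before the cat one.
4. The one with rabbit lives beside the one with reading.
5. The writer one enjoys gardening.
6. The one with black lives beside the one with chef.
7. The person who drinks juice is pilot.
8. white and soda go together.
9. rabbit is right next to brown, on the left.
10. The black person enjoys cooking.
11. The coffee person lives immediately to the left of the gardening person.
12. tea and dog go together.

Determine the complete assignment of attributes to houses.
Solution:

House | Hobby | Pet | Color | Job | Drink
-----------------------------------------
  1   | cooking | rabbit | black | pilot | juice
  2   | reading | cat | brown | chef | coffee
  3   | gardening | hamster | white | writer | soda
  4   | painting | dog | gray | nurse | tea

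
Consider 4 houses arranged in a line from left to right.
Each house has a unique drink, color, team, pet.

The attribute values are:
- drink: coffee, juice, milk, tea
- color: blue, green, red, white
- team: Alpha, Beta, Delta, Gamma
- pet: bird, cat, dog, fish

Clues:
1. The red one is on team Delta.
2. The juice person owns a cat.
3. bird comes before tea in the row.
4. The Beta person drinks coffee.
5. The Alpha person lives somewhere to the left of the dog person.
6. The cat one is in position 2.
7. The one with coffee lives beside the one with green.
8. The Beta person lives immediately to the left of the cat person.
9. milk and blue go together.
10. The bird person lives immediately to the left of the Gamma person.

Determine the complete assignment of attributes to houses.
Solution:

House | Drink | Color | Team | Pet
----------------------------------
  1   | coffee | white | Beta | bird
  2   | juice | green | Gamma | cat
  3   | milk | blue | Alpha | fish
  4   | tea | red | Delta | dog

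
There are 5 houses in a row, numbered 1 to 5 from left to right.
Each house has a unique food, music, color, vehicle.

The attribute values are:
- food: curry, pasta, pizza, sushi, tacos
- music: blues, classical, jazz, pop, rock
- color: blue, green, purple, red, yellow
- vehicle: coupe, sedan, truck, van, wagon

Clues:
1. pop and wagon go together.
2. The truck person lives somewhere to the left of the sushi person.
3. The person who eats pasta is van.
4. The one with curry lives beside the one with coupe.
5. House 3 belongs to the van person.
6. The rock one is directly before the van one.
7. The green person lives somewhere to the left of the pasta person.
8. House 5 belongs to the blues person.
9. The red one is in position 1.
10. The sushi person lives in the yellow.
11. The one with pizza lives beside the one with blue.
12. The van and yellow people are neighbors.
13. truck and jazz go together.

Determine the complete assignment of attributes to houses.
Solution:

House | Food | Music | Color | Vehicle
--------------------------------------
  1   | curry | jazz | red | truck
  2   | pizza | rock | green | coupe
  3   | pasta | classical | blue | van
  4   | sushi | pop | yellow | wagon
  5   | tacos | blues | purple | sedan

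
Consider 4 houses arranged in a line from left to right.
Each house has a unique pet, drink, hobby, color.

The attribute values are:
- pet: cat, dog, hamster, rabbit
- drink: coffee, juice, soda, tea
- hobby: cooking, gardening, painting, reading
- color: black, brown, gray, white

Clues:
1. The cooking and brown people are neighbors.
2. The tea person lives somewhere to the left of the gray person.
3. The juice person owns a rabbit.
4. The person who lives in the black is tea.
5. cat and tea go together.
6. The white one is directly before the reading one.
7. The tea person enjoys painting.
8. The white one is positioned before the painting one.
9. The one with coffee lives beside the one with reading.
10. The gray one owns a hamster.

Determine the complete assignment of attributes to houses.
Solution:

House | Pet | Drink | Hobby | Color
-----------------------------------
  1   | dog | coffee | cooking | white
  2   | rabbit | juice | reading | brown
  3   | cat | tea | painting | black
  4   | hamster | soda | gardening | gray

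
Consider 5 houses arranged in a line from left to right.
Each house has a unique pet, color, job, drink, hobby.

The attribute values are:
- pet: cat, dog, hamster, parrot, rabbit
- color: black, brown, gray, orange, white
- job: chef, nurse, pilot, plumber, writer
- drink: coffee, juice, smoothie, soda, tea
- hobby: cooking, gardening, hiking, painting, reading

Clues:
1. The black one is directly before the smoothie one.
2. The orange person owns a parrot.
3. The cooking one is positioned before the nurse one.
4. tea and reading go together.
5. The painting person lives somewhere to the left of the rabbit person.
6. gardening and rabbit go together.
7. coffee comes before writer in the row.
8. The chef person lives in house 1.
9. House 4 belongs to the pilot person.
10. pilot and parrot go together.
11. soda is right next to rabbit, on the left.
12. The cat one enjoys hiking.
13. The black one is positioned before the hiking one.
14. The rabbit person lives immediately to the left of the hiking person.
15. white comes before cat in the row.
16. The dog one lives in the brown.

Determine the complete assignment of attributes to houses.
Solution:

House | Pet | Color | Job | Drink | Hobby
-----------------------------------------
  1   | hamster | white | chef | soda | painting
  2   | rabbit | black | plumber | coffee | gardening
  3   | cat | gray | writer | smoothie | hiking
  4   | parrot | orange | pilot | juice | cooking
  5   | dog | brown | nurse | tea | reading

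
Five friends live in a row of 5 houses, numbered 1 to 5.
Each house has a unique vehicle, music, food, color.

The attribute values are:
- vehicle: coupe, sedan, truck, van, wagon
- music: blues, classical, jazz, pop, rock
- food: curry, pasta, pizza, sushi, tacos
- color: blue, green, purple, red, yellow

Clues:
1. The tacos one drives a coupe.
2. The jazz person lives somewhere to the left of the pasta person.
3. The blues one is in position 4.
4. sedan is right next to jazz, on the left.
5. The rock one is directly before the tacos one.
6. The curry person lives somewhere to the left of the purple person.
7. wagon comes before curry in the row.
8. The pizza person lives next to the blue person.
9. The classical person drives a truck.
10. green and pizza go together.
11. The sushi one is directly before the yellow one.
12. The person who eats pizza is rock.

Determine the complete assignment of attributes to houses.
Solution:

House | Vehicle | Music | Food | Color
--------------------------------------
  1   | sedan | rock | pizza | green
  2   | coupe | jazz | tacos | blue
  3   | wagon | pop | sushi | red
  4   | van | blues | curry | yellow
  5   | truck | classical | pasta | purple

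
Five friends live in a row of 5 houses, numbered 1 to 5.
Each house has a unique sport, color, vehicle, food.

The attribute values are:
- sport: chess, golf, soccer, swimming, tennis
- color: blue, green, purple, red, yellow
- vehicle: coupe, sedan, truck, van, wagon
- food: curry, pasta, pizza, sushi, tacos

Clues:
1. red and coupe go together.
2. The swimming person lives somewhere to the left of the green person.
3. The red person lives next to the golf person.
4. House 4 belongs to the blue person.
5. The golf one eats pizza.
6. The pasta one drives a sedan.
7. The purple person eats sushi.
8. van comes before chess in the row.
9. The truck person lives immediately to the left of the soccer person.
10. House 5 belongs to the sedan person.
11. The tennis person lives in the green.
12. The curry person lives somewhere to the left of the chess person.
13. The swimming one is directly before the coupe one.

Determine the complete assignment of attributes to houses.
Solution:

House | Sport | Color | Vehicle | Food
--------------------------------------
  1   | swimming | purple | truck | sushi
  2   | soccer | red | coupe | curry
  3   | golf | yellow | van | pizza
  4   | chess | blue | wagon | tacos
  5   | tennis | green | sedan | pasta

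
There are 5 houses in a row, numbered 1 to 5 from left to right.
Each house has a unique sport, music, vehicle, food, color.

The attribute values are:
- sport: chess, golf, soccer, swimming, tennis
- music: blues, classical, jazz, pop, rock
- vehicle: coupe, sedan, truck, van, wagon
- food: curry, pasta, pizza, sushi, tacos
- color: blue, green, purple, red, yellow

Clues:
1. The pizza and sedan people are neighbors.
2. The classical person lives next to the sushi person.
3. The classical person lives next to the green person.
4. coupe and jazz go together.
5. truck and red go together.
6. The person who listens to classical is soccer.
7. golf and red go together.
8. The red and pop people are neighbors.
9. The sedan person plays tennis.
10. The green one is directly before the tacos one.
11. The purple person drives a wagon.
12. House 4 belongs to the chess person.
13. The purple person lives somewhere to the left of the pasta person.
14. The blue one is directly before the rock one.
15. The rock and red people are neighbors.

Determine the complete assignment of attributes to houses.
Solution:

House | Sport | Music | Vehicle | Food | Color
----------------------------------------------
  1   | soccer | classical | van | pizza | blue
  2   | tennis | rock | sedan | sushi | green
  3   | golf | blues | truck | tacos | red
  4   | chess | pop | wagon | curry | purple
  5   | swimming | jazz | coupe | pasta | yellow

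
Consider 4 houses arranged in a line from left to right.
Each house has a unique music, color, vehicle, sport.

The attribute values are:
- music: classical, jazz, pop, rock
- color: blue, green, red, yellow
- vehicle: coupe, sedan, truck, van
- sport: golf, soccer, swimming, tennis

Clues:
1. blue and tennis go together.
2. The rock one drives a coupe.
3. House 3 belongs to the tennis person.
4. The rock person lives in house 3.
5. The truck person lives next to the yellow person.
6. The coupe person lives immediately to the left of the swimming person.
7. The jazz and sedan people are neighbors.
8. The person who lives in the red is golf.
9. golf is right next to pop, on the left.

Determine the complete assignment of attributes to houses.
Solution:

House | Music | Color | Vehicle | Sport
---------------------------------------
  1   | jazz | red | truck | golf
  2   | pop | yellow | sedan | soccer
  3   | rock | blue | coupe | tennis
  4   | classical | green | van | swimming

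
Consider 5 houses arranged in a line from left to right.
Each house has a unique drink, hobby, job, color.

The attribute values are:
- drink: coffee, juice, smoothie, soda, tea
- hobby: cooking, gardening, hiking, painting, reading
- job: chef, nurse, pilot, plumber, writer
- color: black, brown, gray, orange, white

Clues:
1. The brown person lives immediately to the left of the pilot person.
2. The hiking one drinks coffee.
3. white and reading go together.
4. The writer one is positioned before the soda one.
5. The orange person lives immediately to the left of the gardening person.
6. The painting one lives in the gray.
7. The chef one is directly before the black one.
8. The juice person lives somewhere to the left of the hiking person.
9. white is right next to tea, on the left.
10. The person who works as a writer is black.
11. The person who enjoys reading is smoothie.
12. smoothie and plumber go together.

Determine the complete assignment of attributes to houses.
Solution:

House | Drink | Hobby | Job | Color
-----------------------------------
  1   | smoothie | reading | plumber | white
  2   | tea | cooking | chef | orange
  3   | juice | gardening | writer | black
  4   | coffee | hiking | nurse | brown
  5   | soda | painting | pilot | gray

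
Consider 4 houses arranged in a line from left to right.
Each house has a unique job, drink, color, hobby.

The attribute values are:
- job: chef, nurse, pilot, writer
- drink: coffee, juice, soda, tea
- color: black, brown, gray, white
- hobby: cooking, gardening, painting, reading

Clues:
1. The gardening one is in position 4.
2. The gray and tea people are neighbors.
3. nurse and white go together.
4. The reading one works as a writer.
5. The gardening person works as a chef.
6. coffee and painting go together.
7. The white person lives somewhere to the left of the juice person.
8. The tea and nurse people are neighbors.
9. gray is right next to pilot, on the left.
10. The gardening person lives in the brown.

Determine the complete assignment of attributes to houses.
Solution:

House | Job | Drink | Color | Hobby
-----------------------------------
  1   | writer | soda | gray | reading
  2   | pilot | tea | black | cooking
  3   | nurse | coffee | white | painting
  4   | chef | juice | brown | gardening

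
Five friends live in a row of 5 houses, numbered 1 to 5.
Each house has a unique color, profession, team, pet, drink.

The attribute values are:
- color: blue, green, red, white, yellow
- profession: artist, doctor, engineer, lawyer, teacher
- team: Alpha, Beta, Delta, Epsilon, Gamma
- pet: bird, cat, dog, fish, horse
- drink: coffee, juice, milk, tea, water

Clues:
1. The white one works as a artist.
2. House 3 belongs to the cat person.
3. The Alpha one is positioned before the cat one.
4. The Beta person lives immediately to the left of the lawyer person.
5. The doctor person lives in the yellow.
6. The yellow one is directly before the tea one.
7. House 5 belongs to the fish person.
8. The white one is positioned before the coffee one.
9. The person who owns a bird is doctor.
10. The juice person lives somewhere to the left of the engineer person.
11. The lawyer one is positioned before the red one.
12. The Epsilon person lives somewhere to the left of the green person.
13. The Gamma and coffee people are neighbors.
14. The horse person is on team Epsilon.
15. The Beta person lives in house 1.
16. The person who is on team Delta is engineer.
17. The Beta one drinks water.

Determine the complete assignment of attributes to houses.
Solution:

House | Color | Profession | Team | Pet | Drink
-----------------------------------------------
  1   | yellow | doctor | Beta | bird | water
  2   | blue | lawyer | Alpha | dog | tea
  3   | white | artist | Gamma | cat | juice
  4   | red | teacher | Epsilon | horse | coffee
  5   | green | engineer | Delta | fish | milk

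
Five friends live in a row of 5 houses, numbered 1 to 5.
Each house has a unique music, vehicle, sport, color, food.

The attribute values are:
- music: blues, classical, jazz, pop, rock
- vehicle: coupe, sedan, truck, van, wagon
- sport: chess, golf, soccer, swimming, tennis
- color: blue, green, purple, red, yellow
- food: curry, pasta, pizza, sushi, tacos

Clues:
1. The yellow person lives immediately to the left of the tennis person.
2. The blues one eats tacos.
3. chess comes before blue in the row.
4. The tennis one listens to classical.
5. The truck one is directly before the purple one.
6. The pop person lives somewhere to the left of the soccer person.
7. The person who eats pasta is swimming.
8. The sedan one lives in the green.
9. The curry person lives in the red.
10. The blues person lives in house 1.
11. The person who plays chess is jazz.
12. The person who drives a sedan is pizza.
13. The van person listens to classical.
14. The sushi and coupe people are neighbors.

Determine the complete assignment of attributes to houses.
Solution:

House | Music | Vehicle | Sport | Color | Food
----------------------------------------------
  1   | blues | truck | golf | yellow | tacos
  2   | classical | van | tennis | purple | sushi
  3   | jazz | coupe | chess | red | curry
  4   | pop | wagon | swimming | blue | pasta
  5   | rock | sedan | soccer | green | pizza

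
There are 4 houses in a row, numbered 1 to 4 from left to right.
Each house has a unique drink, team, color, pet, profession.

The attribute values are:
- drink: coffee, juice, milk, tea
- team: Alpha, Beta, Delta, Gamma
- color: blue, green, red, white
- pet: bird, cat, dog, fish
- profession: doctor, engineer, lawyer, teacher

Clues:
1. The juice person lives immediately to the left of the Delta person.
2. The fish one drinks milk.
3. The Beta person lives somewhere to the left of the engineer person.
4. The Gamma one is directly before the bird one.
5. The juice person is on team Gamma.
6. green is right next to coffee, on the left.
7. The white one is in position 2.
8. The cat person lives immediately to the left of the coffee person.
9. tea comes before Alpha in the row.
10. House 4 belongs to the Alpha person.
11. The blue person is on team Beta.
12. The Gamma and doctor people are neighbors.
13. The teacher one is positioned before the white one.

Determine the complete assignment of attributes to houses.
Solution:

House | Drink | Team | Color | Pet | Profession
-----------------------------------------------
  1   | juice | Gamma | green | cat | teacher
  2   | coffee | Delta | white | bird | doctor
  3   | tea | Beta | blue | dog | lawyer
  4   | milk | Alpha | red | fish | engineer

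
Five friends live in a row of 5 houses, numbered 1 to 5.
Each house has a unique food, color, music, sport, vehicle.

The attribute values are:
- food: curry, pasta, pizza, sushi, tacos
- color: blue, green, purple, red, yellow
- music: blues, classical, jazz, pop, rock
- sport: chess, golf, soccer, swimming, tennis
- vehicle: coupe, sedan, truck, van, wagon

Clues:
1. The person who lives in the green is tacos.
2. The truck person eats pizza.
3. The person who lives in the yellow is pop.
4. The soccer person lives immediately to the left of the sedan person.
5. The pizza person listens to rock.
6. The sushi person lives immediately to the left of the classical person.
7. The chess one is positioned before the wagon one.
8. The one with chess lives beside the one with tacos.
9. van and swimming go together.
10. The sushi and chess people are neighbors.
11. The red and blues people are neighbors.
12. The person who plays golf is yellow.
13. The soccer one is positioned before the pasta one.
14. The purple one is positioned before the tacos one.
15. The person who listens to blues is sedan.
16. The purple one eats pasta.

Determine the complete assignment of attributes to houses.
Solution:

House | Food | Color | Music | Sport | Vehicle
----------------------------------------------
  1   | pizza | red | rock | soccer | truck
  2   | sushi | blue | blues | tennis | sedan
  3   | pasta | purple | classical | chess | coupe
  4   | tacos | green | jazz | swimming | van
  5   | curry | yellow | pop | golf | wagon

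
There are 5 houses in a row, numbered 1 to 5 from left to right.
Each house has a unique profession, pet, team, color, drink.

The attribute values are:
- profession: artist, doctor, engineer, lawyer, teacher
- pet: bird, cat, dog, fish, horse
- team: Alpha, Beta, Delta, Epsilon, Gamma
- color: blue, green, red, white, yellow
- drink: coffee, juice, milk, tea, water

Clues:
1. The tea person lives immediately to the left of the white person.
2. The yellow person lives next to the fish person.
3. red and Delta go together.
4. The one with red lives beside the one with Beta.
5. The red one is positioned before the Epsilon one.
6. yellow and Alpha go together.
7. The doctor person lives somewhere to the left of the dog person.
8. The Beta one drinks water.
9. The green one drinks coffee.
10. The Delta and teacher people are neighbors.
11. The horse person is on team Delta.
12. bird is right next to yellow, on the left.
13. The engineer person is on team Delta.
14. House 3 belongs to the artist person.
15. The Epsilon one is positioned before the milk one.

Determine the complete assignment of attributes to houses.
Solution:

House | Profession | Pet | Team | Color | Drink
-----------------------------------------------
  1   | engineer | horse | Delta | red | tea
  2   | teacher | bird | Beta | white | water
  3   | artist | cat | Alpha | yellow | juice
  4   | doctor | fish | Epsilon | green | coffee
  5   | lawyer | dog | Gamma | blue | milk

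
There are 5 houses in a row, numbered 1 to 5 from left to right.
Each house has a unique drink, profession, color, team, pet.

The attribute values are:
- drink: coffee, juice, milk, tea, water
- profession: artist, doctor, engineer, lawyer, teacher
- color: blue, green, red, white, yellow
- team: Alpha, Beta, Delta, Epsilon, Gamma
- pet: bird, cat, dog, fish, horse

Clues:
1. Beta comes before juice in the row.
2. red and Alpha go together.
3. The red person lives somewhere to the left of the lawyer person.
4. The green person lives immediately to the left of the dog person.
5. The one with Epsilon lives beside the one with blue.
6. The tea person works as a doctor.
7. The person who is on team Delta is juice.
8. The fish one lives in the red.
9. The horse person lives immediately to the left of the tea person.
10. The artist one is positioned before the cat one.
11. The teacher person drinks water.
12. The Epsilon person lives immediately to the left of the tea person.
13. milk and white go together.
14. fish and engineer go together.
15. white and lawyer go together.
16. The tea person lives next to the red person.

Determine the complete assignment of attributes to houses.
Solution:

House | Drink | Profession | Color | Team | Pet
-----------------------------------------------
  1   | water | teacher | green | Epsilon | horse
  2   | tea | doctor | blue | Beta | dog
  3   | coffee | engineer | red | Alpha | fish
  4   | juice | artist | yellow | Delta | bird
  5   | milk | lawyer | white | Gamma | cat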